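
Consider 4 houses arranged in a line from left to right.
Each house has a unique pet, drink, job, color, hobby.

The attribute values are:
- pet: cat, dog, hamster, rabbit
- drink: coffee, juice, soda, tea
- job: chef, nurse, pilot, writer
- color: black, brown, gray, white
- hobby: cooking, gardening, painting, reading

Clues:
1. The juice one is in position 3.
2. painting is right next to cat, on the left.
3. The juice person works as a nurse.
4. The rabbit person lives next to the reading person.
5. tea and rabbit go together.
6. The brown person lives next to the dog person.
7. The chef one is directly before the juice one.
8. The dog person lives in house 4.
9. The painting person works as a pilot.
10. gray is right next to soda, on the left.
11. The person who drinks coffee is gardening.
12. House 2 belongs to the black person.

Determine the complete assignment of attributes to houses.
Solution:

House | Pet | Drink | Job | Color | Hobby
-----------------------------------------
  1   | rabbit | tea | pilot | gray | painting
  2   | cat | soda | chef | black | reading
  3   | hamster | juice | nurse | brown | cooking
  4   | dog | coffee | writer | white | gardening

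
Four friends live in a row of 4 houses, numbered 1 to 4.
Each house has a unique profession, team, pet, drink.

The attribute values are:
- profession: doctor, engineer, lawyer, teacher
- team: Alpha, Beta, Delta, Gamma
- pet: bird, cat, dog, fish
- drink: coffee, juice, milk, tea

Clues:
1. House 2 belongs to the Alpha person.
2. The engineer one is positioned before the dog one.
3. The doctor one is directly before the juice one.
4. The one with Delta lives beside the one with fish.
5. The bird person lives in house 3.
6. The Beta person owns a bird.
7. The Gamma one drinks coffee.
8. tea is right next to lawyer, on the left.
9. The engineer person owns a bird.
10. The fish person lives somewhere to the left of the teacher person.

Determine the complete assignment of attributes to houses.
Solution:

House | Profession | Team | Pet | Drink
---------------------------------------
  1   | doctor | Delta | cat | tea
  2   | lawyer | Alpha | fish | juice
  3   | engineer | Beta | bird | milk
  4   | teacher | Gamma | dog | coffee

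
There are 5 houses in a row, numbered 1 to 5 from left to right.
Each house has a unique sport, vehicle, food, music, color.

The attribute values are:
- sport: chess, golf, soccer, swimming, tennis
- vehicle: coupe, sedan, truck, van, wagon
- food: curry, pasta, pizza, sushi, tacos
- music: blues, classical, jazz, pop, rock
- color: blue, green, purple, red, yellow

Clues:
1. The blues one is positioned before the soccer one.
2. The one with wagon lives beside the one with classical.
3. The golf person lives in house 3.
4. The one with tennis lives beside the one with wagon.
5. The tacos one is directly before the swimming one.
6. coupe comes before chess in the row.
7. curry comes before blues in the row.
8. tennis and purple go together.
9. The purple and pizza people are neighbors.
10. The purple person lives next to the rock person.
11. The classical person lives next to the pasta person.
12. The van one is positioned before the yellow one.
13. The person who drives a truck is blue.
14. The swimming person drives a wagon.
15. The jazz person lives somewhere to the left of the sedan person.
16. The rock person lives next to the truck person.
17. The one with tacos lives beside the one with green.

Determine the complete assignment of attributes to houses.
Solution:

House | Sport | Vehicle | Food | Music | Color
----------------------------------------------
  1   | tennis | coupe | tacos | jazz | purple
  2   | swimming | wagon | pizza | rock | green
  3   | golf | truck | curry | classical | blue
  4   | chess | van | pasta | blues | red
  5   | soccer | sedan | sushi | pop | yellow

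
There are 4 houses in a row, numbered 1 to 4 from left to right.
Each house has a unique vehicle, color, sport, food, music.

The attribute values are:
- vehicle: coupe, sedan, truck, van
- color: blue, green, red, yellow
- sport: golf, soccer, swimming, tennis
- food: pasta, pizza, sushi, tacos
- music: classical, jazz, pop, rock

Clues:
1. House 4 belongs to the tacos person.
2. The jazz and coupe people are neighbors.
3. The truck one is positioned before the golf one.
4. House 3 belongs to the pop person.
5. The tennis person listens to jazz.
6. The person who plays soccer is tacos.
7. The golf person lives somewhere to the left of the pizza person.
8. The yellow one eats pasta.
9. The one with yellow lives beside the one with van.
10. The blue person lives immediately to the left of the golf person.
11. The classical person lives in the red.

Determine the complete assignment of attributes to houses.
Solution:

House | Vehicle | Color | Sport | Food | Music
----------------------------------------------
  1   | truck | blue | tennis | sushi | jazz
  2   | coupe | yellow | golf | pasta | rock
  3   | van | green | swimming | pizza | pop
  4   | sedan | red | soccer | tacos | classical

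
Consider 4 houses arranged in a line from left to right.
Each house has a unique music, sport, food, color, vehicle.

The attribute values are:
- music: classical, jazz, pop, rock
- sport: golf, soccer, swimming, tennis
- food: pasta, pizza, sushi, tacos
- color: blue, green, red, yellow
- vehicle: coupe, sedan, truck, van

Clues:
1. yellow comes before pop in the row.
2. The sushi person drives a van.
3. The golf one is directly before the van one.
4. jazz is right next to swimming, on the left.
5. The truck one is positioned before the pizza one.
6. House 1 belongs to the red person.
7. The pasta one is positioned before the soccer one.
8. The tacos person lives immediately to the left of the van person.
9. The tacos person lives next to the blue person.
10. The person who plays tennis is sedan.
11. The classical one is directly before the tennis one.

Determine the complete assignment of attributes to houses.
Solution:

House | Music | Sport | Food | Color | Vehicle
----------------------------------------------
  1   | jazz | golf | tacos | red | truck
  2   | classical | swimming | sushi | blue | van
  3   | rock | tennis | pasta | yellow | sedan
  4   | pop | soccer | pizza | green | coupe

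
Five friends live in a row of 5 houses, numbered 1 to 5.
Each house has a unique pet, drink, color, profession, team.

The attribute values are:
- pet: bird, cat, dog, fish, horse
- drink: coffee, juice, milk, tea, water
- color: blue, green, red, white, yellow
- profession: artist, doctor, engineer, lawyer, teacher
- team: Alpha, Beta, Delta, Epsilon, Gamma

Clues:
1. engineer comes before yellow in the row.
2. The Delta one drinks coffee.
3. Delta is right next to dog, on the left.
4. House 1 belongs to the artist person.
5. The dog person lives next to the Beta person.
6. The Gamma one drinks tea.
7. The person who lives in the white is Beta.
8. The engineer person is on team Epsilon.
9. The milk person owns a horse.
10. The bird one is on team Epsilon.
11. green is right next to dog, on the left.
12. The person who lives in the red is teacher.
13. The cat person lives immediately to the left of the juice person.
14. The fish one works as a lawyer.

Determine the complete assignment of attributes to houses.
Solution:

House | Pet | Drink | Color | Profession | Team
-----------------------------------------------
  1   | cat | coffee | green | artist | Delta
  2   | dog | juice | red | teacher | Alpha
  3   | horse | milk | white | doctor | Beta
  4   | bird | water | blue | engineer | Epsilon
  5   | fish | tea | yellow | lawyer | Gamma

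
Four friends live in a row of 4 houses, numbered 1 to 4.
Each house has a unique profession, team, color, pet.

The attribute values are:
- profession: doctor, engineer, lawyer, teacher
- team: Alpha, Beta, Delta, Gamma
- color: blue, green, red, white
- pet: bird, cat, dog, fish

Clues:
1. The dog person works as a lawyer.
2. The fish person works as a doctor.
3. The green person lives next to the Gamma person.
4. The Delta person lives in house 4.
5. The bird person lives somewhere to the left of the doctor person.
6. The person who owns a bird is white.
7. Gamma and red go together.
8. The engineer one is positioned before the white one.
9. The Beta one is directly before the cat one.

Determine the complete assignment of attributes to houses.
Solution:

House | Profession | Team | Color | Pet
---------------------------------------
  1   | lawyer | Beta | green | dog
  2   | engineer | Gamma | red | cat
  3   | teacher | Alpha | white | bird
  4   | doctor | Delta | blue | fish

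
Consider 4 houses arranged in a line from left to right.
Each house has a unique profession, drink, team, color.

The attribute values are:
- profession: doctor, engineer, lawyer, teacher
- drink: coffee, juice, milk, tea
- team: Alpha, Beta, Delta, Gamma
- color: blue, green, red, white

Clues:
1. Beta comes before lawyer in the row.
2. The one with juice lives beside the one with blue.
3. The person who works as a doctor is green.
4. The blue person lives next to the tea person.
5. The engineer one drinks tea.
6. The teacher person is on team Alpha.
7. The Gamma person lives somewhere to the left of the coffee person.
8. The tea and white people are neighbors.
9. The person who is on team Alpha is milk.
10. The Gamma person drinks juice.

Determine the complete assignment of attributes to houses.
Solution:

House | Profession | Drink | Team | Color
-----------------------------------------
  1   | doctor | juice | Gamma | green
  2   | teacher | milk | Alpha | blue
  3   | engineer | tea | Beta | red
  4   | lawyer | coffee | Delta | white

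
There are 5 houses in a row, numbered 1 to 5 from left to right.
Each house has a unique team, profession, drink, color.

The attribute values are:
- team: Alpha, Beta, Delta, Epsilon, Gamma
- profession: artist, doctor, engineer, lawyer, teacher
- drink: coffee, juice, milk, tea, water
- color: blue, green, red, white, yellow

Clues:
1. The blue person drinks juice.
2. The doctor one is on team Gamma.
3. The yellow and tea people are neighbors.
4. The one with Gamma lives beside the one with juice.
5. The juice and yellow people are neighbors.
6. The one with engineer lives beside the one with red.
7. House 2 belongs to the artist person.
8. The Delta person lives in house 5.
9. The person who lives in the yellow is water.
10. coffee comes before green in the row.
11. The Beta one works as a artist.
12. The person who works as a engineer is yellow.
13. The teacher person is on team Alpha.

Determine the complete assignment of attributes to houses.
Solution:

House | Team | Profession | Drink | Color
-----------------------------------------
  1   | Gamma | doctor | coffee | white
  2   | Beta | artist | juice | blue
  3   | Epsilon | engineer | water | yellow
  4   | Alpha | teacher | tea | red
  5   | Delta | lawyer | milk | green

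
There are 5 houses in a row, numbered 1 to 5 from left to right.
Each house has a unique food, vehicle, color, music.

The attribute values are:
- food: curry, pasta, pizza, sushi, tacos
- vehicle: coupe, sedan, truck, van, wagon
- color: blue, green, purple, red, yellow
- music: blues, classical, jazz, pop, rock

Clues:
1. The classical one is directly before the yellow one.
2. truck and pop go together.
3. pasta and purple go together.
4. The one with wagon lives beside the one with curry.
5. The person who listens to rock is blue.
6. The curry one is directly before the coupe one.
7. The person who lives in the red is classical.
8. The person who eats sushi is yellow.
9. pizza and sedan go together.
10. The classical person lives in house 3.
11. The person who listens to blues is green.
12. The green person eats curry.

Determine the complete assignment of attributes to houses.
Solution:

House | Food | Vehicle | Color | Music
--------------------------------------
  1   | pasta | wagon | purple | jazz
  2   | curry | van | green | blues
  3   | tacos | coupe | red | classical
  4   | sushi | truck | yellow | pop
  5   | pizza | sedan | blue | rock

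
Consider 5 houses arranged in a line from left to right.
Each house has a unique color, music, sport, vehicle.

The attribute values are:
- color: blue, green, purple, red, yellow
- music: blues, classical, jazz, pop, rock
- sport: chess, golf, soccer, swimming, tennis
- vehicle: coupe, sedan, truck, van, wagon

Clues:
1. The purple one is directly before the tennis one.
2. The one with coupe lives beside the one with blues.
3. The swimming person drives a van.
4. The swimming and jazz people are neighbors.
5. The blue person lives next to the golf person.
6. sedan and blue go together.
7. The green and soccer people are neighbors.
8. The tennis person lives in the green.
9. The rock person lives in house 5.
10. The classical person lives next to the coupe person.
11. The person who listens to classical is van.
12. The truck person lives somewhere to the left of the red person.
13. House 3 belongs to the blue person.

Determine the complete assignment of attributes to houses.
Solution:

House | Color | Music | Sport | Vehicle
---------------------------------------
  1   | purple | classical | swimming | van
  2   | green | jazz | tennis | coupe
  3   | blue | blues | soccer | sedan
  4   | yellow | pop | golf | truck
  5   | red | rock | chess | wagon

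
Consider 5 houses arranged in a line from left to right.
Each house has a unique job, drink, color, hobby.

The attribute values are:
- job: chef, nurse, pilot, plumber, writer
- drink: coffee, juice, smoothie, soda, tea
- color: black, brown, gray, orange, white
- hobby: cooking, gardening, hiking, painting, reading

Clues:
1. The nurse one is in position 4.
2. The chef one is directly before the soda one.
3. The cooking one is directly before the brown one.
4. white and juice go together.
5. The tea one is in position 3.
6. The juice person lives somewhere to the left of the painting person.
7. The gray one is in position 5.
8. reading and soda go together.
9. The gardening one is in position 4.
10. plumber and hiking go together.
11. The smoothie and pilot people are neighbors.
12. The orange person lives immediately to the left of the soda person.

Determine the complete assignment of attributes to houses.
Solution:

House | Job | Drink | Color | Hobby
-----------------------------------
  1   | chef | smoothie | orange | cooking
  2   | pilot | soda | brown | reading
  3   | plumber | tea | black | hiking
  4   | nurse | juice | white | gardening
  5   | writer | coffee | gray | painting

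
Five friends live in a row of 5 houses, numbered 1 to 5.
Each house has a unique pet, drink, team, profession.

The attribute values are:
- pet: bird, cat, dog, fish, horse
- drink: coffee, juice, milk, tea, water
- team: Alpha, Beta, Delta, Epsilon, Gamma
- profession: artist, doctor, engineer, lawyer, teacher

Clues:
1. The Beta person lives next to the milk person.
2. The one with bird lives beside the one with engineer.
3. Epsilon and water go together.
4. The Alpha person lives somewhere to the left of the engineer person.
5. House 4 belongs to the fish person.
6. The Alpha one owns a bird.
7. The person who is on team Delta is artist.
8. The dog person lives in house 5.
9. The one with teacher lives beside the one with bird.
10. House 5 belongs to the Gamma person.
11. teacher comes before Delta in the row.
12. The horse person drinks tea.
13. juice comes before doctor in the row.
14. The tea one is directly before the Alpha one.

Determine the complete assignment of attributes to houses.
Solution:

House | Pet | Drink | Team | Profession
---------------------------------------
  1   | horse | tea | Beta | teacher
  2   | bird | milk | Alpha | lawyer
  3   | cat | water | Epsilon | engineer
  4   | fish | juice | Delta | artist
  5   | dog | coffee | Gamma | doctor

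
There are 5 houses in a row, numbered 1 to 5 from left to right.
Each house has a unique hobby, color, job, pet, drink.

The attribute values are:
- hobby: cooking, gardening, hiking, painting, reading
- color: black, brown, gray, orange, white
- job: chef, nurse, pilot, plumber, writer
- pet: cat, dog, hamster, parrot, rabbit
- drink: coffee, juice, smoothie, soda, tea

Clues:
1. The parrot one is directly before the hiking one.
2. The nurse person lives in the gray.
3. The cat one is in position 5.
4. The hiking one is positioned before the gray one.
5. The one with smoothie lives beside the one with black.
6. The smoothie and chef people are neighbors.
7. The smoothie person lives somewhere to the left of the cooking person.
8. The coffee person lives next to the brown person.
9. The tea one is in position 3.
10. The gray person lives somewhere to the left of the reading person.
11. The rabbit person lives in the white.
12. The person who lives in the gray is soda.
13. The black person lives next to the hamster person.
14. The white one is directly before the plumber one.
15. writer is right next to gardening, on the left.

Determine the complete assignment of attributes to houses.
Solution:

House | Hobby | Color | Job | Pet | Drink
-----------------------------------------
  1   | painting | white | writer | rabbit | coffee
  2   | gardening | brown | plumber | parrot | smoothie
  3   | hiking | black | chef | dog | tea
  4   | cooking | gray | nurse | hamster | soda
  5   | reading | orange | pilot | cat | juice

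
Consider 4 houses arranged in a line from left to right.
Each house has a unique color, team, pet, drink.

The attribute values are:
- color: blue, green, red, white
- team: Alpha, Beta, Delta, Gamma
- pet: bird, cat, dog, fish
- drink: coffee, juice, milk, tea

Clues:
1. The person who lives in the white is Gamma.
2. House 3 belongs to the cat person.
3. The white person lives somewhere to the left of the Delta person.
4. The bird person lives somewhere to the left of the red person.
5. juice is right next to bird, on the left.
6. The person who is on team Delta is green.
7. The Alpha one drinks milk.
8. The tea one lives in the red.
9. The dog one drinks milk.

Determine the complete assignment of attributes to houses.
Solution:

House | Color | Team | Pet | Drink
----------------------------------
  1   | white | Gamma | fish | juice
  2   | green | Delta | bird | coffee
  3   | red | Beta | cat | tea
  4   | blue | Alpha | dog | milk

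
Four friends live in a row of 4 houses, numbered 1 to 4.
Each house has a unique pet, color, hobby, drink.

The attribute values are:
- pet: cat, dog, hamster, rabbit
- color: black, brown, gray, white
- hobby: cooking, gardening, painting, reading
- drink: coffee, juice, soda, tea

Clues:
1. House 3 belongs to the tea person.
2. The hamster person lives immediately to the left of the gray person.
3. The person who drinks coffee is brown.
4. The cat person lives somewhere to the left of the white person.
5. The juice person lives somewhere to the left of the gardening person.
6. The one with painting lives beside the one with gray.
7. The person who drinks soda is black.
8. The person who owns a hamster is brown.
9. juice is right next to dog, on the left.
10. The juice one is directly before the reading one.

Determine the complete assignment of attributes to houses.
Solution:

House | Pet | Color | Hobby | Drink
-----------------------------------
  1   | hamster | brown | painting | coffee
  2   | cat | gray | cooking | juice
  3   | dog | white | reading | tea
  4   | rabbit | black | gardening | soda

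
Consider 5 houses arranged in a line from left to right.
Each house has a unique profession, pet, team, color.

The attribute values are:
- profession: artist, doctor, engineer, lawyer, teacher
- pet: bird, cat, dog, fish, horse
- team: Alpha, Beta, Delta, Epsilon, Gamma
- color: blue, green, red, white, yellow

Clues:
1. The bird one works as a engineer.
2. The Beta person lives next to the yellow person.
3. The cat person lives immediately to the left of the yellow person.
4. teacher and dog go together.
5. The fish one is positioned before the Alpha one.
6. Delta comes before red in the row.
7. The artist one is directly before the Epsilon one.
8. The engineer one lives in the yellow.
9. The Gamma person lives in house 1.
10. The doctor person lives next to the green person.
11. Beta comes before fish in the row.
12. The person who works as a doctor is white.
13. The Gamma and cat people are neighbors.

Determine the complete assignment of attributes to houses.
Solution:

House | Profession | Pet | Team | Color
---------------------------------------
  1   | doctor | horse | Gamma | white
  2   | artist | cat | Beta | green
  3   | engineer | bird | Epsilon | yellow
  4   | lawyer | fish | Delta | blue
  5   | teacher | dog | Alpha | red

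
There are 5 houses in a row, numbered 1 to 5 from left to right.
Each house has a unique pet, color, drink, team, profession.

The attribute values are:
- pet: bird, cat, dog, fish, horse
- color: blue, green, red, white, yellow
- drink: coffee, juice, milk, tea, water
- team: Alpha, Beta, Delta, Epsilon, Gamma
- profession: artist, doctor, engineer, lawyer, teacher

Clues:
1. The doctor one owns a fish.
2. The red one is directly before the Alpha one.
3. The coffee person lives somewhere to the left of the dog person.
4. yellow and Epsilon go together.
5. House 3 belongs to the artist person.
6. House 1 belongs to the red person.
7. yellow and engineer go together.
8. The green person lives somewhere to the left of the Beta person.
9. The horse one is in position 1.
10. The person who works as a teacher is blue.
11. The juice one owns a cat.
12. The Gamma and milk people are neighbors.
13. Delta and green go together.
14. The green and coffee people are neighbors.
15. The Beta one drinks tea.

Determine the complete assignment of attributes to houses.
Solution:

House | Pet | Color | Drink | Team | Profession
-----------------------------------------------
  1   | horse | red | water | Gamma | lawyer
  2   | fish | white | milk | Alpha | doctor
  3   | cat | green | juice | Delta | artist
  4   | bird | yellow | coffee | Epsilon | engineer
  5   | dog | blue | tea | Beta | teacher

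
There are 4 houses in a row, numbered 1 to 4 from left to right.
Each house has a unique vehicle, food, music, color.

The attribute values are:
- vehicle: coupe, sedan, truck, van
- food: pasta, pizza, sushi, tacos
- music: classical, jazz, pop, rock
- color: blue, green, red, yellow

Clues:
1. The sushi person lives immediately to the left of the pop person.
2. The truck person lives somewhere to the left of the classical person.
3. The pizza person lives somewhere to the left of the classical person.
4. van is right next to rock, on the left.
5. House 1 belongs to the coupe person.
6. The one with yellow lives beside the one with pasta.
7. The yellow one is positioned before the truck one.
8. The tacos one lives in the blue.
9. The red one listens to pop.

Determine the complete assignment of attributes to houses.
Solution:

House | Vehicle | Food | Music | Color
--------------------------------------
  1   | coupe | sushi | jazz | yellow
  2   | van | pasta | pop | red
  3   | truck | pizza | rock | green
  4   | sedan | tacos | classical | blue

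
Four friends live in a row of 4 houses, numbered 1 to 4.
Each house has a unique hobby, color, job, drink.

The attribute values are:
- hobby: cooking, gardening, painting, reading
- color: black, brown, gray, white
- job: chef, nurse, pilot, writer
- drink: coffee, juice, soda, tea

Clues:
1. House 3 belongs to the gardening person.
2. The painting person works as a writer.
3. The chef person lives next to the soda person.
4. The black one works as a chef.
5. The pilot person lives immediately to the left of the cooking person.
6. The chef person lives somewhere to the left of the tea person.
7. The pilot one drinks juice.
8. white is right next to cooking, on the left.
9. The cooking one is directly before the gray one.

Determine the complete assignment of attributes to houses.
Solution:

House | Hobby | Color | Job | Drink
-----------------------------------
  1   | reading | white | pilot | juice
  2   | cooking | black | chef | coffee
  3   | gardening | gray | nurse | soda
  4   | painting | brown | writer | tea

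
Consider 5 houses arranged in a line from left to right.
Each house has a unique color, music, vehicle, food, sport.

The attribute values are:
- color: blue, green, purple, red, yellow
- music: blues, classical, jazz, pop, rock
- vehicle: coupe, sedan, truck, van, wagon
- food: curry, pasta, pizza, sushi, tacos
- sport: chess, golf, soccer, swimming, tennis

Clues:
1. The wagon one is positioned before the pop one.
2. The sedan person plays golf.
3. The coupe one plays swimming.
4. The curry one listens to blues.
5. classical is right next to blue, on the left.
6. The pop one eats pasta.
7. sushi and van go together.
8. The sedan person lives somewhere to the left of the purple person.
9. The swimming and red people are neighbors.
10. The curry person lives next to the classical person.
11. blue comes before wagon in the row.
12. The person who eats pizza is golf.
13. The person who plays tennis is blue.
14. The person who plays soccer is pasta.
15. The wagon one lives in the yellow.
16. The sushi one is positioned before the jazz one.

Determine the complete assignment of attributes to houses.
Solution:

House | Color | Music | Vehicle | Food | Sport
----------------------------------------------
  1   | green | blues | coupe | curry | swimming
  2   | red | classical | sedan | pizza | golf
  3   | blue | rock | van | sushi | tennis
  4   | yellow | jazz | wagon | tacos | chess
  5   | purple | pop | truck | pasta | soccer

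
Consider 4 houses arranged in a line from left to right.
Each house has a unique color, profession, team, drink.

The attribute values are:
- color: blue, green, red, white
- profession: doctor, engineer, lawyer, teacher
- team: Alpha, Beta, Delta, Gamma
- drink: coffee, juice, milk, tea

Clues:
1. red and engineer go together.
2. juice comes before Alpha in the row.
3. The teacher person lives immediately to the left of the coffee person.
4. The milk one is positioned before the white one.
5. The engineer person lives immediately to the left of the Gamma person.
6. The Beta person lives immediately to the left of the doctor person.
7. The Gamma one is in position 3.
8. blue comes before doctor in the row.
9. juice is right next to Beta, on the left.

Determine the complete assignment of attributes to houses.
Solution:

House | Color | Profession | Team | Drink
-----------------------------------------
  1   | blue | teacher | Delta | juice
  2   | red | engineer | Beta | coffee
  3   | green | doctor | Gamma | milk
  4   | white | lawyer | Alpha | tea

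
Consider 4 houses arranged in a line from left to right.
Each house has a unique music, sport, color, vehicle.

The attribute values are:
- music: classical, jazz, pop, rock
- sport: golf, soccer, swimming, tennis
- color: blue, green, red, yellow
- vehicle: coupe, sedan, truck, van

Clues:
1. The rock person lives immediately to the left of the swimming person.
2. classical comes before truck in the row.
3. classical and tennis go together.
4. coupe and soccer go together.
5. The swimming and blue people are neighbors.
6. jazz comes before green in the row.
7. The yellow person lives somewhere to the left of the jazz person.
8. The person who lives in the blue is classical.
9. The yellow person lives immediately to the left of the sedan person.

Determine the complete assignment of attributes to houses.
Solution:

House | Music | Sport | Color | Vehicle
---------------------------------------
  1   | rock | soccer | yellow | coupe
  2   | jazz | swimming | red | sedan
  3   | classical | tennis | blue | van
  4   | pop | golf | green | truck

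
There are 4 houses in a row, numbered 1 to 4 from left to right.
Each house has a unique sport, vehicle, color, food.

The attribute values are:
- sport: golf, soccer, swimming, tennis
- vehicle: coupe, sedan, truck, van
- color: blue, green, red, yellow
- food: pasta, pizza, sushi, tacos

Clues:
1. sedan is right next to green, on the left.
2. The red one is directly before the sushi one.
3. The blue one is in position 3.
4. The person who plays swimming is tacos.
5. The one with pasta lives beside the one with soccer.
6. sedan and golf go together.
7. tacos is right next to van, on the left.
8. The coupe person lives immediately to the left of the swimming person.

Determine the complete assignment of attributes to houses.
Solution:

House | Sport | Vehicle | Color | Food
--------------------------------------
  1   | golf | sedan | red | pasta
  2   | soccer | coupe | green | sushi
  3   | swimming | truck | blue | tacos
  4   | tennis | van | yellow | pizza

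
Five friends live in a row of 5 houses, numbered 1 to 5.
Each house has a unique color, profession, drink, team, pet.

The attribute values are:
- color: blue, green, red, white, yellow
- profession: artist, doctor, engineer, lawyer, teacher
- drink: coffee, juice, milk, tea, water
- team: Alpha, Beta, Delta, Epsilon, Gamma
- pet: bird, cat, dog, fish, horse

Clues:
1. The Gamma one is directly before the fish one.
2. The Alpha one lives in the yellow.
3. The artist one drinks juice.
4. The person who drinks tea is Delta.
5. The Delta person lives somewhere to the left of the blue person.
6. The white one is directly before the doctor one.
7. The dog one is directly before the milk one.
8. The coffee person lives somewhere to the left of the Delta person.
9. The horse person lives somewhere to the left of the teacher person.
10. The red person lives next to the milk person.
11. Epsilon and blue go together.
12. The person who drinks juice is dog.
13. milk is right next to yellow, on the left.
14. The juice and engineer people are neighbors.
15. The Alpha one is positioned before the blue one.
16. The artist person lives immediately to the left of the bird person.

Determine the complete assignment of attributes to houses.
Solution:

House | Color | Profession | Drink | Team | Pet
-----------------------------------------------
  1   | red | artist | juice | Beta | dog
  2   | white | engineer | milk | Gamma | bird
  3   | yellow | doctor | coffee | Alpha | fish
  4   | green | lawyer | tea | Delta | horse
  5   | blue | teacher | water | Epsilon | cat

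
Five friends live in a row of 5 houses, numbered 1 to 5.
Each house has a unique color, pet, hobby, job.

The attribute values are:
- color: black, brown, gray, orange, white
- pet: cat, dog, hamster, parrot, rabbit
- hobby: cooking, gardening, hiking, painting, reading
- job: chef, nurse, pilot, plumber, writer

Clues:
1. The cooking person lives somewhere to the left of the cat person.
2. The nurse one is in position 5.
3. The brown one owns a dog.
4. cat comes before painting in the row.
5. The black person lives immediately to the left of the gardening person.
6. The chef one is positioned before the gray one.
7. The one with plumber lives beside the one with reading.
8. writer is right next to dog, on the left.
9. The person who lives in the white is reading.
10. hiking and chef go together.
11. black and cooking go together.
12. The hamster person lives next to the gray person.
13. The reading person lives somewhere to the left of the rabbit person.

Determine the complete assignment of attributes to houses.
Solution:

House | Color | Pet | Hobby | Job
---------------------------------
  1   | black | parrot | cooking | writer
  2   | brown | dog | gardening | plumber
  3   | white | cat | reading | pilot
  4   | orange | hamster | hiking | chef
  5   | gray | rabbit | painting | nurse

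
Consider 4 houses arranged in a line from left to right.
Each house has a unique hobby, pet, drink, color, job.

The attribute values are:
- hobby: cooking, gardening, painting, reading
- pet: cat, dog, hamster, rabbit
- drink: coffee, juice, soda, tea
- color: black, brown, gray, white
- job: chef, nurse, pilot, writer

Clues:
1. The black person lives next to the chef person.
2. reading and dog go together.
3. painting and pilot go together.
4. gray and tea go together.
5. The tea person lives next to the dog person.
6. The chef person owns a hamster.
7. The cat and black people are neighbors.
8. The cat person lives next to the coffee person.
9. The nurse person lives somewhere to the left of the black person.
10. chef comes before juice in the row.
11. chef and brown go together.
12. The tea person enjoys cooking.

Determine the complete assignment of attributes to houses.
Solution:

House | Hobby | Pet | Drink | Color | Job
-----------------------------------------
  1   | cooking | cat | tea | gray | nurse
  2   | reading | dog | coffee | black | writer
  3   | gardening | hamster | soda | brown | chef
  4   | painting | rabbit | juice | white | pilot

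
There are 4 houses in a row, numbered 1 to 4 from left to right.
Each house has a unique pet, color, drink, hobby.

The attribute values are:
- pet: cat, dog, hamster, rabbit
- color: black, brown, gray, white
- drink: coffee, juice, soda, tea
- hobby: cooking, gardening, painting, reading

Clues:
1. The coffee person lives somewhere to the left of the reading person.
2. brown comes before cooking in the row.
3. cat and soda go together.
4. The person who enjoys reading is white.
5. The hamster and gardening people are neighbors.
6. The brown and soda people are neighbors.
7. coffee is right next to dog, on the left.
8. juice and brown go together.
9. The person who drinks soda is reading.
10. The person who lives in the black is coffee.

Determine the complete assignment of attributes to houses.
Solution:

House | Pet | Color | Drink | Hobby
-----------------------------------
  1   | hamster | black | coffee | painting
  2   | dog | brown | juice | gardening
  3   | cat | white | soda | reading
  4   | rabbit | gray | tea | cooking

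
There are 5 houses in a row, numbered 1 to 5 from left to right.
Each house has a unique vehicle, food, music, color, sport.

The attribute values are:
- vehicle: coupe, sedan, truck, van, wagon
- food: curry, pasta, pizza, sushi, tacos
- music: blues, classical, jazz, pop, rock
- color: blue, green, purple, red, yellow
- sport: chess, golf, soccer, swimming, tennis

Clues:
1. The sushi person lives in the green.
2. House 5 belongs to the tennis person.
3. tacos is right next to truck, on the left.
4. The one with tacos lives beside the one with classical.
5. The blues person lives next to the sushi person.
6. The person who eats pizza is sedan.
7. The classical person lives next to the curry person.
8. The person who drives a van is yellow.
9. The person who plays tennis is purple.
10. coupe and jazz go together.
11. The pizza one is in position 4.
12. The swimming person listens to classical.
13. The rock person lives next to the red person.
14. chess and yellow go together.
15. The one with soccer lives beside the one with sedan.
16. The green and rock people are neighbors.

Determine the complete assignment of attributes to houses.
Solution:

House | Vehicle | Food | Music | Color | Sport
----------------------------------------------
  1   | van | tacos | blues | yellow | chess
  2   | truck | sushi | classical | green | swimming
  3   | wagon | curry | rock | blue | soccer
  4   | sedan | pizza | pop | red | golf
  5   | coupe | pasta | jazz | purple | tennis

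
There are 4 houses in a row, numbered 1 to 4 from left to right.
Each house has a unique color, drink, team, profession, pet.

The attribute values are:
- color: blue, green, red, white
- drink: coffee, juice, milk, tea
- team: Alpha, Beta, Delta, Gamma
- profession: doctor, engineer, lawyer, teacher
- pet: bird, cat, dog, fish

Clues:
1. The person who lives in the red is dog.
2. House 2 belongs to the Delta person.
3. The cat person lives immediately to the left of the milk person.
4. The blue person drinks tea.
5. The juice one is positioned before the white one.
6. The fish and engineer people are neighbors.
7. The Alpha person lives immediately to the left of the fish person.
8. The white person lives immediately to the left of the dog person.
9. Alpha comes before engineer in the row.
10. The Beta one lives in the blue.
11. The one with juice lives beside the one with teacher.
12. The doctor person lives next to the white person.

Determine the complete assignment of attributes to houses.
Solution:

House | Color | Drink | Team | Profession | Pet
-----------------------------------------------
  1   | green | juice | Alpha | doctor | cat
  2   | white | milk | Delta | teacher | fish
  3   | red | coffee | Gamma | engineer | dog
  4   | blue | tea | Beta | lawyer | bird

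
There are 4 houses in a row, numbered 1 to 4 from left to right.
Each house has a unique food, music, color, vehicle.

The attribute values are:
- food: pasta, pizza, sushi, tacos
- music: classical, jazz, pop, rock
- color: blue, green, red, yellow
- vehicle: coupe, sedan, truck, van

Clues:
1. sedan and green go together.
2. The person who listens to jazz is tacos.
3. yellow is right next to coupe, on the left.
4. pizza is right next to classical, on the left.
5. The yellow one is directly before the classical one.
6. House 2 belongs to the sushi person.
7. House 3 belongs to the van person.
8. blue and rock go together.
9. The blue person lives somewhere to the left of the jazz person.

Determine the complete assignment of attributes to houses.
Solution:

House | Food | Music | Color | Vehicle
--------------------------------------
  1   | pizza | pop | yellow | truck
  2   | sushi | classical | red | coupe
  3   | pasta | rock | blue | van
  4   | tacos | jazz | green | sedan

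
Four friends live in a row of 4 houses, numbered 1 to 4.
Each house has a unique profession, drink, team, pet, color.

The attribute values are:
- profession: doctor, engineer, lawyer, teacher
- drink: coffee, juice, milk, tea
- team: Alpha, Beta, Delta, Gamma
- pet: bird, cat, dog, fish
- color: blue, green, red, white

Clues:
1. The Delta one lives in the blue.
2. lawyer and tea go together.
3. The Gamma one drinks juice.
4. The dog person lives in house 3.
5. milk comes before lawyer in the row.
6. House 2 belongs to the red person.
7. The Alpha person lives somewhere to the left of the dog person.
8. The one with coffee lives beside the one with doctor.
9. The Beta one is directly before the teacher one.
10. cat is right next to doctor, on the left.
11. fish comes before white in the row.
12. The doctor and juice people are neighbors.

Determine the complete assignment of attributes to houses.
Solution:

House | Profession | Drink | Team | Pet | Color
-----------------------------------------------
  1   | engineer | coffee | Alpha | cat | green
  2   | doctor | milk | Beta | fish | red
  3   | teacher | juice | Gamma | dog | white
  4   | lawyer | tea | Delta | bird | blue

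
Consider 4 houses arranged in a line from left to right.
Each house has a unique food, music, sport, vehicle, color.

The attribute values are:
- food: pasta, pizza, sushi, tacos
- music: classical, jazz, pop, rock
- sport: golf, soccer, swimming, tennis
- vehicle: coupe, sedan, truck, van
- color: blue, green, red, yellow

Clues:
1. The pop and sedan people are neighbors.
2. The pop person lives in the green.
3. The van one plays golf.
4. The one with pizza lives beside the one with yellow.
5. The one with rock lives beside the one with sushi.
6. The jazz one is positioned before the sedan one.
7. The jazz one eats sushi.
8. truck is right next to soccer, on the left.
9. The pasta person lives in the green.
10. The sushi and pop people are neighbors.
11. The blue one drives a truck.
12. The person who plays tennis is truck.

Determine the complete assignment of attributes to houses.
Solution:

House | Food | Music | Sport | Vehicle | Color
----------------------------------------------
  1   | pizza | rock | tennis | truck | blue
  2   | sushi | jazz | soccer | coupe | yellow
  3   | pasta | pop | golf | van | green
  4   | tacos | classical | swimming | sedan | red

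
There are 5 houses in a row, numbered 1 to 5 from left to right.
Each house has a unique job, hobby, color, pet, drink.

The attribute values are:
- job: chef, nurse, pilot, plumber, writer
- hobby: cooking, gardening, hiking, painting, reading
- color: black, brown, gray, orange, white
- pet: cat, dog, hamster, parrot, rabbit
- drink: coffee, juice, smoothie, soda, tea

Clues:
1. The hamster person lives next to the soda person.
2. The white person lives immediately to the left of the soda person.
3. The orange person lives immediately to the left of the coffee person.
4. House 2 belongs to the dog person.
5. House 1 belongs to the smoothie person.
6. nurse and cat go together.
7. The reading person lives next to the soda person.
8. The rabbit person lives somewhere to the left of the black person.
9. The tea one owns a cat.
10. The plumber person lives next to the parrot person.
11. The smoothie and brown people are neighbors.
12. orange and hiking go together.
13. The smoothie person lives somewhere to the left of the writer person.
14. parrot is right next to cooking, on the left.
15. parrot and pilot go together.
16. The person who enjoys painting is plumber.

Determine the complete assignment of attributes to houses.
Solution:

House | Job | Hobby | Color | Pet | Drink
-----------------------------------------
  1   | chef | reading | white | hamster | smoothie
  2   | plumber | painting | brown | dog | soda
  3   | pilot | hiking | orange | parrot | juice
  4   | writer | cooking | gray | rabbit | coffee
  5   | nurse | gardening | black | cat | tea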